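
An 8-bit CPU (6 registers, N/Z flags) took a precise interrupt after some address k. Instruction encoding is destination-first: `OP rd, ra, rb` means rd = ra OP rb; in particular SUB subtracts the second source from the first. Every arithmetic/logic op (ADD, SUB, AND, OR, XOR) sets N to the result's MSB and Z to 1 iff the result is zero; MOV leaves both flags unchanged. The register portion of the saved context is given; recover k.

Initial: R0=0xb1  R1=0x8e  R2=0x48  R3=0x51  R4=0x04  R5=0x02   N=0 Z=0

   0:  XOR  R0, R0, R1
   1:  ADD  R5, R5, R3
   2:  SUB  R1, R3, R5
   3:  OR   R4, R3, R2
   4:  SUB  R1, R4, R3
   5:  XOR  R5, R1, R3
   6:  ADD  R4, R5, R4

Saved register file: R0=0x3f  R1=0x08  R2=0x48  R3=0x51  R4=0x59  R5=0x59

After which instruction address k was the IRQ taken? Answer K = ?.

after  0: R0=0x3f R1=0x8e R2=0x48 R3=0x51 R4=0x04 R5=0x02  N=0 Z=0
after  1: R0=0x3f R1=0x8e R2=0x48 R3=0x51 R4=0x04 R5=0x53  N=0 Z=0
after  2: R0=0x3f R1=0xfe R2=0x48 R3=0x51 R4=0x04 R5=0x53  N=1 Z=0
after  3: R0=0x3f R1=0xfe R2=0x48 R3=0x51 R4=0x59 R5=0x53  N=0 Z=0
after  4: R0=0x3f R1=0x08 R2=0x48 R3=0x51 R4=0x59 R5=0x53  N=0 Z=0
after  5: R0=0x3f R1=0x08 R2=0x48 R3=0x51 R4=0x59 R5=0x59  N=0 Z=0
-- IRQ taken; context saved, return-PC = 6 --

K = 5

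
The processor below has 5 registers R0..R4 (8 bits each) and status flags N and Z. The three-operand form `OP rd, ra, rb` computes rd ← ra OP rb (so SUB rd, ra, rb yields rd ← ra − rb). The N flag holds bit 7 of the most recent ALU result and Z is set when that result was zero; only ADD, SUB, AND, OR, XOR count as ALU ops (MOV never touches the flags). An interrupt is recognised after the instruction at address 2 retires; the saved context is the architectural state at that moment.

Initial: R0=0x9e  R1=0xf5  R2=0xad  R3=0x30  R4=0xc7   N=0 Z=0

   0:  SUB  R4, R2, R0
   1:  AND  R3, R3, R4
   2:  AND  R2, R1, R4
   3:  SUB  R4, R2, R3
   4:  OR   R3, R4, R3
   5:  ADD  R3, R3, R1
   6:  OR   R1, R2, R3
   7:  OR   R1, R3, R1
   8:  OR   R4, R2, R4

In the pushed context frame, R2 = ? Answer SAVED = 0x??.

after  0: R0=0x9e R1=0xf5 R2=0xad R3=0x30 R4=0x0f  N=0 Z=0
after  1: R0=0x9e R1=0xf5 R2=0xad R3=0x00 R4=0x0f  N=0 Z=1
after  2: R0=0x9e R1=0xf5 R2=0x05 R3=0x00 R4=0x0f  N=0 Z=0
-- IRQ taken; context saved, return-PC = 3 --

SAVED = 0x05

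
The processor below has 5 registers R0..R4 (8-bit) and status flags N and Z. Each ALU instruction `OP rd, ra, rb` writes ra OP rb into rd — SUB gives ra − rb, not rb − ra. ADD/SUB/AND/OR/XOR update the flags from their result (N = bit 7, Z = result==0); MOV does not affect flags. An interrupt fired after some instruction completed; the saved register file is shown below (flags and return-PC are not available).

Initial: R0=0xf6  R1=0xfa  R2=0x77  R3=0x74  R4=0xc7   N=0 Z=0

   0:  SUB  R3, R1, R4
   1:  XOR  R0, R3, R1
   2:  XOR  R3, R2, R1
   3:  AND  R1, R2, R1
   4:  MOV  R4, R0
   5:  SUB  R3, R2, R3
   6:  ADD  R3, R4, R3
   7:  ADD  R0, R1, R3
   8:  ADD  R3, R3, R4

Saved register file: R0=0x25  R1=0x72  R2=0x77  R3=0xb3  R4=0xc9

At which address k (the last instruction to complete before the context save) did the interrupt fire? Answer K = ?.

after  0: R0=0xf6 R1=0xfa R2=0x77 R3=0x33 R4=0xc7  N=0 Z=0
after  1: R0=0xc9 R1=0xfa R2=0x77 R3=0x33 R4=0xc7  N=1 Z=0
after  2: R0=0xc9 R1=0xfa R2=0x77 R3=0x8d R4=0xc7  N=1 Z=0
after  3: R0=0xc9 R1=0x72 R2=0x77 R3=0x8d R4=0xc7  N=0 Z=0
after  4: R0=0xc9 R1=0x72 R2=0x77 R3=0x8d R4=0xc9  N=0 Z=0
after  5: R0=0xc9 R1=0x72 R2=0x77 R3=0xea R4=0xc9  N=1 Z=0
after  6: R0=0xc9 R1=0x72 R2=0x77 R3=0xb3 R4=0xc9  N=1 Z=0
after  7: R0=0x25 R1=0x72 R2=0x77 R3=0xb3 R4=0xc9  N=0 Z=0
-- IRQ taken; context saved, return-PC = 8 --

K = 7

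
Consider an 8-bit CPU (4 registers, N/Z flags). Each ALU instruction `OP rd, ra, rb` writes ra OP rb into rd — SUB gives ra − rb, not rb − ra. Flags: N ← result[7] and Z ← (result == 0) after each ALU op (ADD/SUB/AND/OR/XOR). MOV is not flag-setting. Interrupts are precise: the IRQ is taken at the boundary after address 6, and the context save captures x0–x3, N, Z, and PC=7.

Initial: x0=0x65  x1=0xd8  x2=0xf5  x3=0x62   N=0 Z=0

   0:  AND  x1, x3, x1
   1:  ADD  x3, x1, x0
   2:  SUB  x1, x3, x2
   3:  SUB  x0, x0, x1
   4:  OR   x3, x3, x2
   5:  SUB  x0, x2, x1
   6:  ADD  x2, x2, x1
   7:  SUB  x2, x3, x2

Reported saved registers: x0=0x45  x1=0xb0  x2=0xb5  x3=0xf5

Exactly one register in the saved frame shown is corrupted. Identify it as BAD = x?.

BAD = x2

after  0: x0=0x65 x1=0x40 x2=0xf5 x3=0x62  N=0 Z=0
after  1: x0=0x65 x1=0x40 x2=0xf5 x3=0xa5  N=1 Z=0
after  2: x0=0x65 x1=0xb0 x2=0xf5 x3=0xa5  N=1 Z=0
after  3: x0=0xb5 x1=0xb0 x2=0xf5 x3=0xa5  N=1 Z=0
after  4: x0=0xb5 x1=0xb0 x2=0xf5 x3=0xf5  N=1 Z=0
after  5: x0=0x45 x1=0xb0 x2=0xf5 x3=0xf5  N=0 Z=0
after  6: x0=0x45 x1=0xb0 x2=0xa5 x3=0xf5  N=1 Z=0
-- IRQ taken; context saved, return-PC = 7 --
mismatch: x2: reported 0xb5 vs actual 0xa5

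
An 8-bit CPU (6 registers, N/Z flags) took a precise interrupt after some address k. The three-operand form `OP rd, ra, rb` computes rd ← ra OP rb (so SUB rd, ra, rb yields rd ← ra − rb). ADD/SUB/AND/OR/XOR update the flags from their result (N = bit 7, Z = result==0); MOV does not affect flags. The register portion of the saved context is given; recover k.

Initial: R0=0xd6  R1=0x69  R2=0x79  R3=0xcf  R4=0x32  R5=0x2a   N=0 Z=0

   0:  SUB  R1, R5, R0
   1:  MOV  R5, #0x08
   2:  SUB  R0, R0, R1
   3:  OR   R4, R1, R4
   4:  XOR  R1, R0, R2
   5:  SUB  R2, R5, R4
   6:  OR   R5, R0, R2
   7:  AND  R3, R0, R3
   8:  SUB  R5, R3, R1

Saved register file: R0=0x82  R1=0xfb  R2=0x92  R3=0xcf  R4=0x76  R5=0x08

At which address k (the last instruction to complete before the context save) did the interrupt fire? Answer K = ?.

K = 5

after  0: R0=0xd6 R1=0x54 R2=0x79 R3=0xcf R4=0x32 R5=0x2a  N=0 Z=0
after  1: R0=0xd6 R1=0x54 R2=0x79 R3=0xcf R4=0x32 R5=0x08  N=0 Z=0
after  2: R0=0x82 R1=0x54 R2=0x79 R3=0xcf R4=0x32 R5=0x08  N=1 Z=0
after  3: R0=0x82 R1=0x54 R2=0x79 R3=0xcf R4=0x76 R5=0x08  N=0 Z=0
after  4: R0=0x82 R1=0xfb R2=0x79 R3=0xcf R4=0x76 R5=0x08  N=1 Z=0
after  5: R0=0x82 R1=0xfb R2=0x92 R3=0xcf R4=0x76 R5=0x08  N=1 Z=0
-- IRQ taken; context saved, return-PC = 6 --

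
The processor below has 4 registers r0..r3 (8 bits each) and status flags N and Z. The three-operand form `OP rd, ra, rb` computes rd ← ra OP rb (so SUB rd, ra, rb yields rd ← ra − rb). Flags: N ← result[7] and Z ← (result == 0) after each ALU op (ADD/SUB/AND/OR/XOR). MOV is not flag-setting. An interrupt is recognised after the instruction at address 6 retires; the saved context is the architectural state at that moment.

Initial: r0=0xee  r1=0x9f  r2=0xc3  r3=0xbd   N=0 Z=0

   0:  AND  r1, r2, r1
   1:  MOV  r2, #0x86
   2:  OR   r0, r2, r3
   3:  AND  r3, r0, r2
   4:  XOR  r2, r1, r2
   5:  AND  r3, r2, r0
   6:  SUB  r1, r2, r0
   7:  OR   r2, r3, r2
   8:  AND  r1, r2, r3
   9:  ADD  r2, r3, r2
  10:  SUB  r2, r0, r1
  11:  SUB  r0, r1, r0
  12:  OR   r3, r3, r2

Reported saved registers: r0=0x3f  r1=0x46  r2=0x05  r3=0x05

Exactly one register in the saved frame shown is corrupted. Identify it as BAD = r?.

BAD = r0

after  0: r0=0xee r1=0x83 r2=0xc3 r3=0xbd  N=1 Z=0
after  1: r0=0xee r1=0x83 r2=0x86 r3=0xbd  N=1 Z=0
after  2: r0=0xbf r1=0x83 r2=0x86 r3=0xbd  N=1 Z=0
after  3: r0=0xbf r1=0x83 r2=0x86 r3=0x86  N=1 Z=0
after  4: r0=0xbf r1=0x83 r2=0x05 r3=0x86  N=0 Z=0
after  5: r0=0xbf r1=0x83 r2=0x05 r3=0x05  N=0 Z=0
after  6: r0=0xbf r1=0x46 r2=0x05 r3=0x05  N=0 Z=0
-- IRQ taken; context saved, return-PC = 7 --
mismatch: r0: reported 0x3f vs actual 0xbf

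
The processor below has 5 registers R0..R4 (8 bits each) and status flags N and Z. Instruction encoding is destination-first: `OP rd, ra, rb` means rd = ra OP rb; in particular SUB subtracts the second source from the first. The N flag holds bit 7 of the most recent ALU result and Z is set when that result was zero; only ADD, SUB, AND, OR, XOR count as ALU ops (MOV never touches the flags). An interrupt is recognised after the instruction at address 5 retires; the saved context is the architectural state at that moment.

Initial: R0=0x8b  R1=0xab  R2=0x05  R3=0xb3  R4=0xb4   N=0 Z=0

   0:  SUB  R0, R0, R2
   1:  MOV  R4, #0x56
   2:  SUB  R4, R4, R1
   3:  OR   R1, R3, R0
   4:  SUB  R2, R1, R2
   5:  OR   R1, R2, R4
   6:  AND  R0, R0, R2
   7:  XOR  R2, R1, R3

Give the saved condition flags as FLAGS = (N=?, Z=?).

after  0: R0=0x86 R1=0xab R2=0x05 R3=0xb3 R4=0xb4  N=1 Z=0
after  1: R0=0x86 R1=0xab R2=0x05 R3=0xb3 R4=0x56  N=1 Z=0
after  2: R0=0x86 R1=0xab R2=0x05 R3=0xb3 R4=0xab  N=1 Z=0
after  3: R0=0x86 R1=0xb7 R2=0x05 R3=0xb3 R4=0xab  N=1 Z=0
after  4: R0=0x86 R1=0xb7 R2=0xb2 R3=0xb3 R4=0xab  N=1 Z=0
after  5: R0=0x86 R1=0xbb R2=0xb2 R3=0xb3 R4=0xab  N=1 Z=0
-- IRQ taken; context saved, return-PC = 6 --

FLAGS = (N=1, Z=0)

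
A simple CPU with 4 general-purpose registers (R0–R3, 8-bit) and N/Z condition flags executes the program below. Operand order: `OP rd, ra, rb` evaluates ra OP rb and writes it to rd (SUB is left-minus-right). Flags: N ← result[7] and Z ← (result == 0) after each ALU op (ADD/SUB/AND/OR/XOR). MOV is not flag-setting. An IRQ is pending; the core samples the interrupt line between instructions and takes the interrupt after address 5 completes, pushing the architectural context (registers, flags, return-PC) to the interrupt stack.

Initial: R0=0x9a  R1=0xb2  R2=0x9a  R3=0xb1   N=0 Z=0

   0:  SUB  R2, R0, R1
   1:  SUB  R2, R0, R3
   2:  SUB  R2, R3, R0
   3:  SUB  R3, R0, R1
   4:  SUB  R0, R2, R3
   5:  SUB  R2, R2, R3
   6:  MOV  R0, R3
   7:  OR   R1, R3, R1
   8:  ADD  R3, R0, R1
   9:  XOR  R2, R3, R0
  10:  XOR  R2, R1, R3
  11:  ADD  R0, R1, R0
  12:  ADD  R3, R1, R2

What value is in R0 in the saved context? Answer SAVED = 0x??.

SAVED = 0x2f

after  0: R0=0x9a R1=0xb2 R2=0xe8 R3=0xb1  N=1 Z=0
after  1: R0=0x9a R1=0xb2 R2=0xe9 R3=0xb1  N=1 Z=0
after  2: R0=0x9a R1=0xb2 R2=0x17 R3=0xb1  N=0 Z=0
after  3: R0=0x9a R1=0xb2 R2=0x17 R3=0xe8  N=1 Z=0
after  4: R0=0x2f R1=0xb2 R2=0x17 R3=0xe8  N=0 Z=0
after  5: R0=0x2f R1=0xb2 R2=0x2f R3=0xe8  N=0 Z=0
-- IRQ taken; context saved, return-PC = 6 --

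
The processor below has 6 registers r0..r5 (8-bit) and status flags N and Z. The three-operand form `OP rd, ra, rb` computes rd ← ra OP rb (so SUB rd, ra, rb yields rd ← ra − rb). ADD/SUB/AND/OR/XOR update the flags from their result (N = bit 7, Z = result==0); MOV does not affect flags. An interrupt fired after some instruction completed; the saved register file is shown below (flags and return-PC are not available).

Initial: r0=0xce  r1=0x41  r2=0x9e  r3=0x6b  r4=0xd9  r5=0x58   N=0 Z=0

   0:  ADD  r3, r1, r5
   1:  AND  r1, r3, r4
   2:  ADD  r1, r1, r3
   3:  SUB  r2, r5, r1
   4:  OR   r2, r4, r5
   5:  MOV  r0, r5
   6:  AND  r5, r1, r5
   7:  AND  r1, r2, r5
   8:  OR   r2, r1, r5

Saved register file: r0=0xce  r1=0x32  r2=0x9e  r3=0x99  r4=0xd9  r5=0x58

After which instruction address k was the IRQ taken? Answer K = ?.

K = 2

after  0: r0=0xce r1=0x41 r2=0x9e r3=0x99 r4=0xd9 r5=0x58  N=1 Z=0
after  1: r0=0xce r1=0x99 r2=0x9e r3=0x99 r4=0xd9 r5=0x58  N=1 Z=0
after  2: r0=0xce r1=0x32 r2=0x9e r3=0x99 r4=0xd9 r5=0x58  N=0 Z=0
-- IRQ taken; context saved, return-PC = 3 --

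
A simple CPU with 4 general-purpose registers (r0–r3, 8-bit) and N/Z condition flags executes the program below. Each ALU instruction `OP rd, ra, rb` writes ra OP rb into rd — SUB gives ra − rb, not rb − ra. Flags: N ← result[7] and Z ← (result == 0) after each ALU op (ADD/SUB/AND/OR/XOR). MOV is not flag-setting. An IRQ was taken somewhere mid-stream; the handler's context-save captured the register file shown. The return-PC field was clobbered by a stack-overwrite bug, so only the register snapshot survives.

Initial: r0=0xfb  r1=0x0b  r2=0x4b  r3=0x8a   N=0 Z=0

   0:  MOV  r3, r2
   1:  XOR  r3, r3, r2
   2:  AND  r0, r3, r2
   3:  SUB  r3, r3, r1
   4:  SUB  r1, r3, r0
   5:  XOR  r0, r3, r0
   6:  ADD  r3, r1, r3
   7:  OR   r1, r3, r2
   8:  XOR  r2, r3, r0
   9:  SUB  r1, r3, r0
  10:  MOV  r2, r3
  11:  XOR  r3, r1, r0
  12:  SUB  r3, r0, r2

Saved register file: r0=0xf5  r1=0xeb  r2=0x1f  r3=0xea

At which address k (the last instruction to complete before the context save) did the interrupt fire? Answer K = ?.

K = 8

after  0: r0=0xfb r1=0x0b r2=0x4b r3=0x4b  N=0 Z=0
after  1: r0=0xfb r1=0x0b r2=0x4b r3=0x00  N=0 Z=1
after  2: r0=0x00 r1=0x0b r2=0x4b r3=0x00  N=0 Z=1
after  3: r0=0x00 r1=0x0b r2=0x4b r3=0xf5  N=1 Z=0
after  4: r0=0x00 r1=0xf5 r2=0x4b r3=0xf5  N=1 Z=0
after  5: r0=0xf5 r1=0xf5 r2=0x4b r3=0xf5  N=1 Z=0
after  6: r0=0xf5 r1=0xf5 r2=0x4b r3=0xea  N=1 Z=0
after  7: r0=0xf5 r1=0xeb r2=0x4b r3=0xea  N=1 Z=0
after  8: r0=0xf5 r1=0xeb r2=0x1f r3=0xea  N=0 Z=0
-- IRQ taken; context saved, return-PC = 9 --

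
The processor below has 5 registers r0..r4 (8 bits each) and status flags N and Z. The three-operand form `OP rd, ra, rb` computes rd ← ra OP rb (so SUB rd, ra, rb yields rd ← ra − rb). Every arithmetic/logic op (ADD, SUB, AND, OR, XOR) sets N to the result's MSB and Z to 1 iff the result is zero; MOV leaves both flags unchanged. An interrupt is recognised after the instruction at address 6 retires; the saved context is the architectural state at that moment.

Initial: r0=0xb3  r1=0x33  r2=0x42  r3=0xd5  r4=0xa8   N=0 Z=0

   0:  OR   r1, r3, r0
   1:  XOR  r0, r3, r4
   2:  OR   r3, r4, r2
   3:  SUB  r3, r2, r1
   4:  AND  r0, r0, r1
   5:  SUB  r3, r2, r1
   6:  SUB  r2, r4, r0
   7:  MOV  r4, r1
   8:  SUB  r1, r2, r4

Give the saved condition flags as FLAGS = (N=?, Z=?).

after  0: r0=0xb3 r1=0xf7 r2=0x42 r3=0xd5 r4=0xa8  N=1 Z=0
after  1: r0=0x7d r1=0xf7 r2=0x42 r3=0xd5 r4=0xa8  N=0 Z=0
after  2: r0=0x7d r1=0xf7 r2=0x42 r3=0xea r4=0xa8  N=1 Z=0
after  3: r0=0x7d r1=0xf7 r2=0x42 r3=0x4b r4=0xa8  N=0 Z=0
after  4: r0=0x75 r1=0xf7 r2=0x42 r3=0x4b r4=0xa8  N=0 Z=0
after  5: r0=0x75 r1=0xf7 r2=0x42 r3=0x4b r4=0xa8  N=0 Z=0
after  6: r0=0x75 r1=0xf7 r2=0x33 r3=0x4b r4=0xa8  N=0 Z=0
-- IRQ taken; context saved, return-PC = 7 --

FLAGS = (N=0, Z=0)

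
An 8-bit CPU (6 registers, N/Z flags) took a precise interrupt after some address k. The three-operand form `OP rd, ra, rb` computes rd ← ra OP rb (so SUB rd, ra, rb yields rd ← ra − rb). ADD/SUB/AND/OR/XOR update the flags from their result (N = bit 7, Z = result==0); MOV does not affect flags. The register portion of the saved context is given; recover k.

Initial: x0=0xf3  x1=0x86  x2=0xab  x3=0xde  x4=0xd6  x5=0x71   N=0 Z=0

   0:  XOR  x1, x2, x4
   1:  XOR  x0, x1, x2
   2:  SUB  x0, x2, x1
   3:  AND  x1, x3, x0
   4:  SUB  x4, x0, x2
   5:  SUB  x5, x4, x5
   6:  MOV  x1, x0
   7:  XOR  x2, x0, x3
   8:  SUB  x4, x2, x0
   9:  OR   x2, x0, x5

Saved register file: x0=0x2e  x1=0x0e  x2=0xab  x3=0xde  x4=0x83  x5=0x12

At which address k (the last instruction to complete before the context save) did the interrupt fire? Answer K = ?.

K = 5

after  0: x0=0xf3 x1=0x7d x2=0xab x3=0xde x4=0xd6 x5=0x71  N=0 Z=0
after  1: x0=0xd6 x1=0x7d x2=0xab x3=0xde x4=0xd6 x5=0x71  N=1 Z=0
after  2: x0=0x2e x1=0x7d x2=0xab x3=0xde x4=0xd6 x5=0x71  N=0 Z=0
after  3: x0=0x2e x1=0x0e x2=0xab x3=0xde x4=0xd6 x5=0x71  N=0 Z=0
after  4: x0=0x2e x1=0x0e x2=0xab x3=0xde x4=0x83 x5=0x71  N=1 Z=0
after  5: x0=0x2e x1=0x0e x2=0xab x3=0xde x4=0x83 x5=0x12  N=0 Z=0
-- IRQ taken; context saved, return-PC = 6 --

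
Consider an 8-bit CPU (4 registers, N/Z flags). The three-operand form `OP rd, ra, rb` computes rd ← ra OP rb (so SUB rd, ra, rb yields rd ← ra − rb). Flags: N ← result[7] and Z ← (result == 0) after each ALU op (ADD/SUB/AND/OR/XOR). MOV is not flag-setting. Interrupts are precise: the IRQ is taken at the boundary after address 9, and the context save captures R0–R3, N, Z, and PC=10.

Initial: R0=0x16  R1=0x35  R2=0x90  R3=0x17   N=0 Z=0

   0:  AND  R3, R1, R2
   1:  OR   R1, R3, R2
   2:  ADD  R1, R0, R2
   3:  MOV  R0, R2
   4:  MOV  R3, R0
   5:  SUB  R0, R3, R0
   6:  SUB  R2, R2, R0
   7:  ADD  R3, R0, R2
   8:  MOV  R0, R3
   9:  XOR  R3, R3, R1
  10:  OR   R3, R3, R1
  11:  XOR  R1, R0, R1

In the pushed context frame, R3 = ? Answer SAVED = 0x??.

after  0: R0=0x16 R1=0x35 R2=0x90 R3=0x10  N=0 Z=0
after  1: R0=0x16 R1=0x90 R2=0x90 R3=0x10  N=1 Z=0
after  2: R0=0x16 R1=0xa6 R2=0x90 R3=0x10  N=1 Z=0
after  3: R0=0x90 R1=0xa6 R2=0x90 R3=0x10  N=1 Z=0
after  4: R0=0x90 R1=0xa6 R2=0x90 R3=0x90  N=1 Z=0
after  5: R0=0x00 R1=0xa6 R2=0x90 R3=0x90  N=0 Z=1
after  6: R0=0x00 R1=0xa6 R2=0x90 R3=0x90  N=1 Z=0
after  7: R0=0x00 R1=0xa6 R2=0x90 R3=0x90  N=1 Z=0
after  8: R0=0x90 R1=0xa6 R2=0x90 R3=0x90  N=1 Z=0
after  9: R0=0x90 R1=0xa6 R2=0x90 R3=0x36  N=0 Z=0
-- IRQ taken; context saved, return-PC = 10 --

SAVED = 0x36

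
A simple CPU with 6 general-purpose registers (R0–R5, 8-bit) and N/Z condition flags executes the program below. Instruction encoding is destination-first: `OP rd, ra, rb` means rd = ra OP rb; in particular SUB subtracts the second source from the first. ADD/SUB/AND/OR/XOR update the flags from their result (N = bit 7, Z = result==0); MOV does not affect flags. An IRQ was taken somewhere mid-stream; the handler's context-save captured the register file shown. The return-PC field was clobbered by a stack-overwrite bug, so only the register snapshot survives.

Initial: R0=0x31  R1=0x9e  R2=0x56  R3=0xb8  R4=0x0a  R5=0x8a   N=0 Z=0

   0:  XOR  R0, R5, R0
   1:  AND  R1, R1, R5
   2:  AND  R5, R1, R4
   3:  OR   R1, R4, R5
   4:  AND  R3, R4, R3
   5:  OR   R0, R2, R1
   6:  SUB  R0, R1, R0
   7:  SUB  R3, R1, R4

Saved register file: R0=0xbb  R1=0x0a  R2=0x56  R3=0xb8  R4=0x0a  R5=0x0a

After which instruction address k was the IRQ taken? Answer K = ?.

after  0: R0=0xbb R1=0x9e R2=0x56 R3=0xb8 R4=0x0a R5=0x8a  N=1 Z=0
after  1: R0=0xbb R1=0x8a R2=0x56 R3=0xb8 R4=0x0a R5=0x8a  N=1 Z=0
after  2: R0=0xbb R1=0x8a R2=0x56 R3=0xb8 R4=0x0a R5=0x0a  N=0 Z=0
after  3: R0=0xbb R1=0x0a R2=0x56 R3=0xb8 R4=0x0a R5=0x0a  N=0 Z=0
-- IRQ taken; context saved, return-PC = 4 --

K = 3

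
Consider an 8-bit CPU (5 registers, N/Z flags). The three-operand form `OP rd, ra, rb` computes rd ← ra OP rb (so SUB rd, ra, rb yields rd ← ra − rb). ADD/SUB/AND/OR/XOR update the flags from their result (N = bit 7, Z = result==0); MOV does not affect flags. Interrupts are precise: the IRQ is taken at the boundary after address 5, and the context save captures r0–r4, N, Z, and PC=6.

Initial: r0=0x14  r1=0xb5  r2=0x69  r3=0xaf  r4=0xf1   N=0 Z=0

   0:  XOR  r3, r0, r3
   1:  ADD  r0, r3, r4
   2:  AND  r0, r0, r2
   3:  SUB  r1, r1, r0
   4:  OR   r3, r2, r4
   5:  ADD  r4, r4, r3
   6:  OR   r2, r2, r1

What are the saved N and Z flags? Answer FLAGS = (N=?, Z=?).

after  0: r0=0x14 r1=0xb5 r2=0x69 r3=0xbb r4=0xf1  N=1 Z=0
after  1: r0=0xac r1=0xb5 r2=0x69 r3=0xbb r4=0xf1  N=1 Z=0
after  2: r0=0x28 r1=0xb5 r2=0x69 r3=0xbb r4=0xf1  N=0 Z=0
after  3: r0=0x28 r1=0x8d r2=0x69 r3=0xbb r4=0xf1  N=1 Z=0
after  4: r0=0x28 r1=0x8d r2=0x69 r3=0xf9 r4=0xf1  N=1 Z=0
after  5: r0=0x28 r1=0x8d r2=0x69 r3=0xf9 r4=0xea  N=1 Z=0
-- IRQ taken; context saved, return-PC = 6 --

FLAGS = (N=1, Z=0)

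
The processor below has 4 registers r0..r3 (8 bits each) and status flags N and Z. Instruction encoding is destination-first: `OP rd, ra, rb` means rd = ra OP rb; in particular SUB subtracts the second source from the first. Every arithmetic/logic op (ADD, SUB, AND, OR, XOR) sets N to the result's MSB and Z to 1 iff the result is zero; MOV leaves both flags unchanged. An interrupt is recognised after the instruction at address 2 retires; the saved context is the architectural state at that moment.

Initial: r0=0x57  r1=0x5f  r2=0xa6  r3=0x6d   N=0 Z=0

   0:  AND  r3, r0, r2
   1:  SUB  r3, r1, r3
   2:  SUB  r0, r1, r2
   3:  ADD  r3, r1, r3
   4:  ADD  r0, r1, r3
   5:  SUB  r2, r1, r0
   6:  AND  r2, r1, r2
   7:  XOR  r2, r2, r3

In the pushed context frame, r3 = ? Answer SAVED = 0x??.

SAVED = 0x59

after  0: r0=0x57 r1=0x5f r2=0xa6 r3=0x06  N=0 Z=0
after  1: r0=0x57 r1=0x5f r2=0xa6 r3=0x59  N=0 Z=0
after  2: r0=0xb9 r1=0x5f r2=0xa6 r3=0x59  N=1 Z=0
-- IRQ taken; context saved, return-PC = 3 --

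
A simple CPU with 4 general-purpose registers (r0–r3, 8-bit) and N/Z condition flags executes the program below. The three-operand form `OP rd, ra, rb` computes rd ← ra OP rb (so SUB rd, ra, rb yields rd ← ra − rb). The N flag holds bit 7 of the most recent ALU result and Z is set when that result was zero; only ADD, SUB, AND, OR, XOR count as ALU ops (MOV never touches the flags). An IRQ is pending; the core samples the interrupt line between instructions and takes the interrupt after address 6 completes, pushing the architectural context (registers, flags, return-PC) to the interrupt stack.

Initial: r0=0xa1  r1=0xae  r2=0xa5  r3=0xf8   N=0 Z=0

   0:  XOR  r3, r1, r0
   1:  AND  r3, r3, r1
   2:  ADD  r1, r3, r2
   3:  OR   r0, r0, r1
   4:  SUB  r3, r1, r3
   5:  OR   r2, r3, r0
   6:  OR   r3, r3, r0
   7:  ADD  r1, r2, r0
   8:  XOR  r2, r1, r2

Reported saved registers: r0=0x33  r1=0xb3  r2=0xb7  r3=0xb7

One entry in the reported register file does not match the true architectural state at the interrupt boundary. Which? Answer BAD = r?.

after  0: r0=0xa1 r1=0xae r2=0xa5 r3=0x0f  N=0 Z=0
after  1: r0=0xa1 r1=0xae r2=0xa5 r3=0x0e  N=0 Z=0
after  2: r0=0xa1 r1=0xb3 r2=0xa5 r3=0x0e  N=1 Z=0
after  3: r0=0xb3 r1=0xb3 r2=0xa5 r3=0x0e  N=1 Z=0
after  4: r0=0xb3 r1=0xb3 r2=0xa5 r3=0xa5  N=1 Z=0
after  5: r0=0xb3 r1=0xb3 r2=0xb7 r3=0xa5  N=1 Z=0
after  6: r0=0xb3 r1=0xb3 r2=0xb7 r3=0xb7  N=1 Z=0
-- IRQ taken; context saved, return-PC = 7 --
mismatch: r0: reported 0x33 vs actual 0xb3

BAD = r0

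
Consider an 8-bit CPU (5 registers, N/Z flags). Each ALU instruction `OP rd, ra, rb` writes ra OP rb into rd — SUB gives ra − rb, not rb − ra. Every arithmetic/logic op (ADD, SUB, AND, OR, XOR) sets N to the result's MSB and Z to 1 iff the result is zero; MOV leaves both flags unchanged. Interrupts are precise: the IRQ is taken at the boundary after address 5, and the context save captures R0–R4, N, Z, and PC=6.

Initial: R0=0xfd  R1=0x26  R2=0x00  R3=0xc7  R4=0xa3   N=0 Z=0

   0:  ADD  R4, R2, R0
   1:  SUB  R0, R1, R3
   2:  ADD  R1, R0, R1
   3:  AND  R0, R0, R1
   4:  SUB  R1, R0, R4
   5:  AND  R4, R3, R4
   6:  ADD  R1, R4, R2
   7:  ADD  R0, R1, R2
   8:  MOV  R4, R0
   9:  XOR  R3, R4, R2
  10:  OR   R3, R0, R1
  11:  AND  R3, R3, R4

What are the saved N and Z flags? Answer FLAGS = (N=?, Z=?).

after  0: R0=0xfd R1=0x26 R2=0x00 R3=0xc7 R4=0xfd  N=1 Z=0
after  1: R0=0x5f R1=0x26 R2=0x00 R3=0xc7 R4=0xfd  N=0 Z=0
after  2: R0=0x5f R1=0x85 R2=0x00 R3=0xc7 R4=0xfd  N=1 Z=0
after  3: R0=0x05 R1=0x85 R2=0x00 R3=0xc7 R4=0xfd  N=0 Z=0
after  4: R0=0x05 R1=0x08 R2=0x00 R3=0xc7 R4=0xfd  N=0 Z=0
after  5: R0=0x05 R1=0x08 R2=0x00 R3=0xc7 R4=0xc5  N=1 Z=0
-- IRQ taken; context saved, return-PC = 6 --

FLAGS = (N=1, Z=0)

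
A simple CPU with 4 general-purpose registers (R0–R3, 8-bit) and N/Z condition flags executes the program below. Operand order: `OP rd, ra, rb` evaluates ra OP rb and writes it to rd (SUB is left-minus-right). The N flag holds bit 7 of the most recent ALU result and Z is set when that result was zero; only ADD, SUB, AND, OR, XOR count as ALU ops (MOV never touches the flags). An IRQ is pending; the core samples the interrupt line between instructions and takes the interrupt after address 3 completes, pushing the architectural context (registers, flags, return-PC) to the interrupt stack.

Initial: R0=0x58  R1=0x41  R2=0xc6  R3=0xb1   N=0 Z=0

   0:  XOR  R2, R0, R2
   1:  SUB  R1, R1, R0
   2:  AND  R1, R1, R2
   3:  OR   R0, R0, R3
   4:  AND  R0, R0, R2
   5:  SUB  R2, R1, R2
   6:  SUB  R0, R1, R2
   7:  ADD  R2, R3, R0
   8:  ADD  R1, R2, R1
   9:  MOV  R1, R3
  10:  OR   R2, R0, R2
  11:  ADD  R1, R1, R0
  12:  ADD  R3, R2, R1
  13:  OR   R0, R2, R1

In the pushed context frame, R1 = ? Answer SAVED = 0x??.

SAVED = 0x88

after  0: R0=0x58 R1=0x41 R2=0x9e R3=0xb1  N=1 Z=0
after  1: R0=0x58 R1=0xe9 R2=0x9e R3=0xb1  N=1 Z=0
after  2: R0=0x58 R1=0x88 R2=0x9e R3=0xb1  N=1 Z=0
after  3: R0=0xf9 R1=0x88 R2=0x9e R3=0xb1  N=1 Z=0
-- IRQ taken; context saved, return-PC = 4 --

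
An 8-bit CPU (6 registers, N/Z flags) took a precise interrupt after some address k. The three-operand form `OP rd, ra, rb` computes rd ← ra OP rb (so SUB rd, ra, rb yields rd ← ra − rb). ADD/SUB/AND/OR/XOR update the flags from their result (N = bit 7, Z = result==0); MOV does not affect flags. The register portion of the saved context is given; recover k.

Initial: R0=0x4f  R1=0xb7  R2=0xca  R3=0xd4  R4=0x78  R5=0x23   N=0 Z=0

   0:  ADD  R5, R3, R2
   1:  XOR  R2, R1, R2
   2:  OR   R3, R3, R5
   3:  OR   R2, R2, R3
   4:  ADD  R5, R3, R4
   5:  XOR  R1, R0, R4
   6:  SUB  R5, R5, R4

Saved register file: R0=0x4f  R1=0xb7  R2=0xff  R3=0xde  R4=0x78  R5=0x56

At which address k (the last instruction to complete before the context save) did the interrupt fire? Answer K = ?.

K = 4

after  0: R0=0x4f R1=0xb7 R2=0xca R3=0xd4 R4=0x78 R5=0x9e  N=1 Z=0
after  1: R0=0x4f R1=0xb7 R2=0x7d R3=0xd4 R4=0x78 R5=0x9e  N=0 Z=0
after  2: R0=0x4f R1=0xb7 R2=0x7d R3=0xde R4=0x78 R5=0x9e  N=1 Z=0
after  3: R0=0x4f R1=0xb7 R2=0xff R3=0xde R4=0x78 R5=0x9e  N=1 Z=0
after  4: R0=0x4f R1=0xb7 R2=0xff R3=0xde R4=0x78 R5=0x56  N=0 Z=0
-- IRQ taken; context saved, return-PC = 5 --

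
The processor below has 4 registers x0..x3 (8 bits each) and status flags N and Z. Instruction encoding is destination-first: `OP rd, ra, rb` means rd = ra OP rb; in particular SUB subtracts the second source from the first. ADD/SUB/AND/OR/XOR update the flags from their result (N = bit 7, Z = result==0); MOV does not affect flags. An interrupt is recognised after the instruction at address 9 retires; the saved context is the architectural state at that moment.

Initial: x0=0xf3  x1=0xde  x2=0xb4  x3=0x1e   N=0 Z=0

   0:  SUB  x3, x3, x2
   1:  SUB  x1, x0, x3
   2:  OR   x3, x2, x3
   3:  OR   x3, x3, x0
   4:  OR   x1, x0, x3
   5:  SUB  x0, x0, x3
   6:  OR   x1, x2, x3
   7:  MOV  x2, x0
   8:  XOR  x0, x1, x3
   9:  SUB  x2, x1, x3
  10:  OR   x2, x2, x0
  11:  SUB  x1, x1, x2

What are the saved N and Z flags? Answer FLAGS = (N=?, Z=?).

after  0: x0=0xf3 x1=0xde x2=0xb4 x3=0x6a  N=0 Z=0
after  1: x0=0xf3 x1=0x89 x2=0xb4 x3=0x6a  N=1 Z=0
after  2: x0=0xf3 x1=0x89 x2=0xb4 x3=0xfe  N=1 Z=0
after  3: x0=0xf3 x1=0x89 x2=0xb4 x3=0xff  N=1 Z=0
after  4: x0=0xf3 x1=0xff x2=0xb4 x3=0xff  N=1 Z=0
after  5: x0=0xf4 x1=0xff x2=0xb4 x3=0xff  N=1 Z=0
after  6: x0=0xf4 x1=0xff x2=0xb4 x3=0xff  N=1 Z=0
after  7: x0=0xf4 x1=0xff x2=0xf4 x3=0xff  N=1 Z=0
after  8: x0=0x00 x1=0xff x2=0xf4 x3=0xff  N=0 Z=1
after  9: x0=0x00 x1=0xff x2=0x00 x3=0xff  N=0 Z=1
-- IRQ taken; context saved, return-PC = 10 --

FLAGS = (N=0, Z=1)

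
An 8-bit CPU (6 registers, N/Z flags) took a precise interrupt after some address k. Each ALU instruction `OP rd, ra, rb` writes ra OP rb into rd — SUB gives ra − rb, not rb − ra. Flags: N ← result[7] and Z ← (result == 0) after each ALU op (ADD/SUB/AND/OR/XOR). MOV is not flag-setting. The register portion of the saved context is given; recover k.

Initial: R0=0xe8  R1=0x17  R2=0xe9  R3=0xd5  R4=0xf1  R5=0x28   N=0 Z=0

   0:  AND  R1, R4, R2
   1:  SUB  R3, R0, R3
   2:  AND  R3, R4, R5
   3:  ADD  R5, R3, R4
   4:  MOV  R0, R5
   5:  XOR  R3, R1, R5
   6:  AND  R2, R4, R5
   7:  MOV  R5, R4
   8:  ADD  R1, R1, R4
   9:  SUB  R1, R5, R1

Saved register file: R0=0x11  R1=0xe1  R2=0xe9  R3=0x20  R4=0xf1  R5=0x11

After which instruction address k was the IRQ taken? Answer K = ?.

K = 4

after  0: R0=0xe8 R1=0xe1 R2=0xe9 R3=0xd5 R4=0xf1 R5=0x28  N=1 Z=0
after  1: R0=0xe8 R1=0xe1 R2=0xe9 R3=0x13 R4=0xf1 R5=0x28  N=0 Z=0
after  2: R0=0xe8 R1=0xe1 R2=0xe9 R3=0x20 R4=0xf1 R5=0x28  N=0 Z=0
after  3: R0=0xe8 R1=0xe1 R2=0xe9 R3=0x20 R4=0xf1 R5=0x11  N=0 Z=0
after  4: R0=0x11 R1=0xe1 R2=0xe9 R3=0x20 R4=0xf1 R5=0x11  N=0 Z=0
-- IRQ taken; context saved, return-PC = 5 --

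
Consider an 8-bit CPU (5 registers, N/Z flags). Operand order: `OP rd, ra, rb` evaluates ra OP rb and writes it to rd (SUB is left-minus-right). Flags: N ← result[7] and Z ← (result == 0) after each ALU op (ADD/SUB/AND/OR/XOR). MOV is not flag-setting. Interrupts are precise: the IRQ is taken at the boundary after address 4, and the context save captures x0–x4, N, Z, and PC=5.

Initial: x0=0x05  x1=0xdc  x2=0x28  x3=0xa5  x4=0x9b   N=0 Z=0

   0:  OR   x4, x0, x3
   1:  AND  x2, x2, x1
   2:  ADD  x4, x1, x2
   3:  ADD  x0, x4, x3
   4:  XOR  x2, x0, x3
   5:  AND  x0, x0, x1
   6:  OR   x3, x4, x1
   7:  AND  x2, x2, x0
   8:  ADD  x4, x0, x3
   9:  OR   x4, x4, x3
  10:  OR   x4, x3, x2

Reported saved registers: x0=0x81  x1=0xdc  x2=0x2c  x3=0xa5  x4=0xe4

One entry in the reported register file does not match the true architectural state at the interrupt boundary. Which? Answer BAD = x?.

BAD = x0

after  0: x0=0x05 x1=0xdc x2=0x28 x3=0xa5 x4=0xa5  N=1 Z=0
after  1: x0=0x05 x1=0xdc x2=0x08 x3=0xa5 x4=0xa5  N=0 Z=0
after  2: x0=0x05 x1=0xdc x2=0x08 x3=0xa5 x4=0xe4  N=1 Z=0
after  3: x0=0x89 x1=0xdc x2=0x08 x3=0xa5 x4=0xe4  N=1 Z=0
after  4: x0=0x89 x1=0xdc x2=0x2c x3=0xa5 x4=0xe4  N=0 Z=0
-- IRQ taken; context saved, return-PC = 5 --
mismatch: x0: reported 0x81 vs actual 0x89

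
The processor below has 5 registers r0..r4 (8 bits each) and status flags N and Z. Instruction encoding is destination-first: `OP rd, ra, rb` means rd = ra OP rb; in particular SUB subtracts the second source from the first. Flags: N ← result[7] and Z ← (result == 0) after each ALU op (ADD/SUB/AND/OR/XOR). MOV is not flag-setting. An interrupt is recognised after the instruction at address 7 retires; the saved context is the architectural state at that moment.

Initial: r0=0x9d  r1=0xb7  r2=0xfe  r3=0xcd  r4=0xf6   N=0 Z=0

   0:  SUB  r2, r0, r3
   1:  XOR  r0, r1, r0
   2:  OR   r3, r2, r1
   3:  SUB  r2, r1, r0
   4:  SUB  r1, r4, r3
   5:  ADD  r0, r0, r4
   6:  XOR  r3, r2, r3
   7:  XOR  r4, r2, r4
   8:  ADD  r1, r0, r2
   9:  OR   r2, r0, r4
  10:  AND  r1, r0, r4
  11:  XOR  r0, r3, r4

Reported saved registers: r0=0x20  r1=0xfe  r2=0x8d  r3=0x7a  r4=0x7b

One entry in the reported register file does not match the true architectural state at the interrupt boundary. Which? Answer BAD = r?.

after  0: r0=0x9d r1=0xb7 r2=0xd0 r3=0xcd r4=0xf6  N=1 Z=0
after  1: r0=0x2a r1=0xb7 r2=0xd0 r3=0xcd r4=0xf6  N=0 Z=0
after  2: r0=0x2a r1=0xb7 r2=0xd0 r3=0xf7 r4=0xf6  N=1 Z=0
after  3: r0=0x2a r1=0xb7 r2=0x8d r3=0xf7 r4=0xf6  N=1 Z=0
after  4: r0=0x2a r1=0xff r2=0x8d r3=0xf7 r4=0xf6  N=1 Z=0
after  5: r0=0x20 r1=0xff r2=0x8d r3=0xf7 r4=0xf6  N=0 Z=0
after  6: r0=0x20 r1=0xff r2=0x8d r3=0x7a r4=0xf6  N=0 Z=0
after  7: r0=0x20 r1=0xff r2=0x8d r3=0x7a r4=0x7b  N=0 Z=0
-- IRQ taken; context saved, return-PC = 8 --
mismatch: r1: reported 0xfe vs actual 0xff

BAD = r1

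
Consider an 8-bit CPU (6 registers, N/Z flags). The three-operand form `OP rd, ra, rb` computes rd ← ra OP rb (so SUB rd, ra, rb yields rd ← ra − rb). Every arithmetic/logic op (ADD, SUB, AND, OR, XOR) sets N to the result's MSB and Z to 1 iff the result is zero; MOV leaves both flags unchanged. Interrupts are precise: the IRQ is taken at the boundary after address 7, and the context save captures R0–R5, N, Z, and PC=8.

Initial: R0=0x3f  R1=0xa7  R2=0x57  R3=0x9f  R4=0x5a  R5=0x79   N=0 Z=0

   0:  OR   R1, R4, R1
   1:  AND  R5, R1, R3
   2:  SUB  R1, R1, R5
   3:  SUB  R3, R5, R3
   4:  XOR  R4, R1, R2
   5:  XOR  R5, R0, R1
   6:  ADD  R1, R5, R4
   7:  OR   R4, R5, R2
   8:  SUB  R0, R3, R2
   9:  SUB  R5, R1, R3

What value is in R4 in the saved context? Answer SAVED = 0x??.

SAVED = 0x5f

after  0: R0=0x3f R1=0xff R2=0x57 R3=0x9f R4=0x5a R5=0x79  N=1 Z=0
after  1: R0=0x3f R1=0xff R2=0x57 R3=0x9f R4=0x5a R5=0x9f  N=1 Z=0
after  2: R0=0x3f R1=0x60 R2=0x57 R3=0x9f R4=0x5a R5=0x9f  N=0 Z=0
after  3: R0=0x3f R1=0x60 R2=0x57 R3=0x00 R4=0x5a R5=0x9f  N=0 Z=1
after  4: R0=0x3f R1=0x60 R2=0x57 R3=0x00 R4=0x37 R5=0x9f  N=0 Z=0
after  5: R0=0x3f R1=0x60 R2=0x57 R3=0x00 R4=0x37 R5=0x5f  N=0 Z=0
after  6: R0=0x3f R1=0x96 R2=0x57 R3=0x00 R4=0x37 R5=0x5f  N=1 Z=0
after  7: R0=0x3f R1=0x96 R2=0x57 R3=0x00 R4=0x5f R5=0x5f  N=0 Z=0
-- IRQ taken; context saved, return-PC = 8 --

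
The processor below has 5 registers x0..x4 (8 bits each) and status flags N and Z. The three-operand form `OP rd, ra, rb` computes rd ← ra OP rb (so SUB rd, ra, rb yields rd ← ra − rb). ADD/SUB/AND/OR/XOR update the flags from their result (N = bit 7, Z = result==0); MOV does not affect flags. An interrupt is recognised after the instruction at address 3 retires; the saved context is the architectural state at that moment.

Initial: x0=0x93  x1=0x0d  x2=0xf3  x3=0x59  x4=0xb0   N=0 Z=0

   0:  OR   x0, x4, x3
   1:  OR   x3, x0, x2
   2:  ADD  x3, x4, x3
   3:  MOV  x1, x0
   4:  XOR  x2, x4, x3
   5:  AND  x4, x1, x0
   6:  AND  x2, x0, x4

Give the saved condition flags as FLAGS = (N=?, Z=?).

after  0: x0=0xf9 x1=0x0d x2=0xf3 x3=0x59 x4=0xb0  N=1 Z=0
after  1: x0=0xf9 x1=0x0d x2=0xf3 x3=0xfb x4=0xb0  N=1 Z=0
after  2: x0=0xf9 x1=0x0d x2=0xf3 x3=0xab x4=0xb0  N=1 Z=0
after  3: x0=0xf9 x1=0xf9 x2=0xf3 x3=0xab x4=0xb0  N=1 Z=0
-- IRQ taken; context saved, return-PC = 4 --

FLAGS = (N=1, Z=0)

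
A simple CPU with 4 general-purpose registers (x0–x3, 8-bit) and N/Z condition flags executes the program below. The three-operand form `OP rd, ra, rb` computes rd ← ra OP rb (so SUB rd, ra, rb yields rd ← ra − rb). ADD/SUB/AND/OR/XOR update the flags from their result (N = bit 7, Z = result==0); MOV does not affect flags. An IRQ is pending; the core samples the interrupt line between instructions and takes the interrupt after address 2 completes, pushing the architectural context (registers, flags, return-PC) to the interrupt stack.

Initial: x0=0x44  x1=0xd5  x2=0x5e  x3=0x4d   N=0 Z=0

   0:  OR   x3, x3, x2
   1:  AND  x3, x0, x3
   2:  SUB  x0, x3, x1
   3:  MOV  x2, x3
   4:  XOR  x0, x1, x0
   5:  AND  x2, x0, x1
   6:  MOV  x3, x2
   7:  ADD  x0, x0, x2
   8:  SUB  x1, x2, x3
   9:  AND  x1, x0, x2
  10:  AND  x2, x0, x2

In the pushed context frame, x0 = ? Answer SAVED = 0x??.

SAVED = 0x6f

after  0: x0=0x44 x1=0xd5 x2=0x5e x3=0x5f  N=0 Z=0
after  1: x0=0x44 x1=0xd5 x2=0x5e x3=0x44  N=0 Z=0
after  2: x0=0x6f x1=0xd5 x2=0x5e x3=0x44  N=0 Z=0
-- IRQ taken; context saved, return-PC = 3 --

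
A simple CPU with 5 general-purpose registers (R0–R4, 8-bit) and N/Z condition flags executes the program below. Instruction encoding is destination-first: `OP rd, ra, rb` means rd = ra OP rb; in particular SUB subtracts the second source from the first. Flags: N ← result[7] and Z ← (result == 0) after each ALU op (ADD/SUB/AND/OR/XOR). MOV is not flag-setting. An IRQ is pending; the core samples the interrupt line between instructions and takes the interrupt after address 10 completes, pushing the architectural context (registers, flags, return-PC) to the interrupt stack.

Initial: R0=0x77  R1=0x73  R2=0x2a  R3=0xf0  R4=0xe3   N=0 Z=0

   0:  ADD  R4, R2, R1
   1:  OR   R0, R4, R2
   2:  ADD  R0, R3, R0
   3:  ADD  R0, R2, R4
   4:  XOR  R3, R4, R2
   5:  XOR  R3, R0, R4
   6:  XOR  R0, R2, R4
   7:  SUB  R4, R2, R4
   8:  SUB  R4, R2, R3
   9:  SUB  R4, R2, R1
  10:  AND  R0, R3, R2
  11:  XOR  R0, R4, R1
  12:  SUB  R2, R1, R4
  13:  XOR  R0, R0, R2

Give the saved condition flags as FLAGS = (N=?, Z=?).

after  0: R0=0x77 R1=0x73 R2=0x2a R3=0xf0 R4=0x9d  N=1 Z=0
after  1: R0=0xbf R1=0x73 R2=0x2a R3=0xf0 R4=0x9d  N=1 Z=0
after  2: R0=0xaf R1=0x73 R2=0x2a R3=0xf0 R4=0x9d  N=1 Z=0
after  3: R0=0xc7 R1=0x73 R2=0x2a R3=0xf0 R4=0x9d  N=1 Z=0
after  4: R0=0xc7 R1=0x73 R2=0x2a R3=0xb7 R4=0x9d  N=1 Z=0
after  5: R0=0xc7 R1=0x73 R2=0x2a R3=0x5a R4=0x9d  N=0 Z=0
after  6: R0=0xb7 R1=0x73 R2=0x2a R3=0x5a R4=0x9d  N=1 Z=0
after  7: R0=0xb7 R1=0x73 R2=0x2a R3=0x5a R4=0x8d  N=1 Z=0
after  8: R0=0xb7 R1=0x73 R2=0x2a R3=0x5a R4=0xd0  N=1 Z=0
after  9: R0=0xb7 R1=0x73 R2=0x2a R3=0x5a R4=0xb7  N=1 Z=0
after 10: R0=0x0a R1=0x73 R2=0x2a R3=0x5a R4=0xb7  N=0 Z=0
-- IRQ taken; context saved, return-PC = 11 --

FLAGS = (N=0, Z=0)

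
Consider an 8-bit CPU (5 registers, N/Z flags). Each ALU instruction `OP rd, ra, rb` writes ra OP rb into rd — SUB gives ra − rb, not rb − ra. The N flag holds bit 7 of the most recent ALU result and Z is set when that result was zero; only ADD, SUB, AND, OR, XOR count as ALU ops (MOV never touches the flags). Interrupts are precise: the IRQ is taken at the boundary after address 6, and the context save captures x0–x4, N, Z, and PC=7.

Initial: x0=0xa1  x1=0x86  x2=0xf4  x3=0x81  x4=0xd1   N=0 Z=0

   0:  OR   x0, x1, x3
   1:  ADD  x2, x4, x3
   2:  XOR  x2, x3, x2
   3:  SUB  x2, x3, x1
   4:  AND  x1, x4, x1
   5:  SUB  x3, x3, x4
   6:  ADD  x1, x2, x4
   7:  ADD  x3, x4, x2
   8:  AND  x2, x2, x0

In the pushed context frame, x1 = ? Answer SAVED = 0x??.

after  0: x0=0x87 x1=0x86 x2=0xf4 x3=0x81 x4=0xd1  N=1 Z=0
after  1: x0=0x87 x1=0x86 x2=0x52 x3=0x81 x4=0xd1  N=0 Z=0
after  2: x0=0x87 x1=0x86 x2=0xd3 x3=0x81 x4=0xd1  N=1 Z=0
after  3: x0=0x87 x1=0x86 x2=0xfb x3=0x81 x4=0xd1  N=1 Z=0
after  4: x0=0x87 x1=0x80 x2=0xfb x3=0x81 x4=0xd1  N=1 Z=0
after  5: x0=0x87 x1=0x80 x2=0xfb x3=0xb0 x4=0xd1  N=1 Z=0
after  6: x0=0x87 x1=0xcc x2=0xfb x3=0xb0 x4=0xd1  N=1 Z=0
-- IRQ taken; context saved, return-PC = 7 --

SAVED = 0xcc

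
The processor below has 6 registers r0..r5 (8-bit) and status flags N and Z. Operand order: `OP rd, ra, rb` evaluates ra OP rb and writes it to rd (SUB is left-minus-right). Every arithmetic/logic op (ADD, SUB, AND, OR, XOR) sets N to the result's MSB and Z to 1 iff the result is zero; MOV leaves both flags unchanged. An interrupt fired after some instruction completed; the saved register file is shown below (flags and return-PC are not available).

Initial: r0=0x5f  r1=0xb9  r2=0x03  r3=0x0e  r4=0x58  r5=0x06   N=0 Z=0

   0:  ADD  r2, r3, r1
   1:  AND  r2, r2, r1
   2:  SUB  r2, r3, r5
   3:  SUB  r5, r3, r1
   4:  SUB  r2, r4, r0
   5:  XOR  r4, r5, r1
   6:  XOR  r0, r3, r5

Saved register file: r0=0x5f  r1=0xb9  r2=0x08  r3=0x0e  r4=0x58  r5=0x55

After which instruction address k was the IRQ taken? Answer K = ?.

K = 3

after  0: r0=0x5f r1=0xb9 r2=0xc7 r3=0x0e r4=0x58 r5=0x06  N=1 Z=0
after  1: r0=0x5f r1=0xb9 r2=0x81 r3=0x0e r4=0x58 r5=0x06  N=1 Z=0
after  2: r0=0x5f r1=0xb9 r2=0x08 r3=0x0e r4=0x58 r5=0x06  N=0 Z=0
after  3: r0=0x5f r1=0xb9 r2=0x08 r3=0x0e r4=0x58 r5=0x55  N=0 Z=0
-- IRQ taken; context saved, return-PC = 4 --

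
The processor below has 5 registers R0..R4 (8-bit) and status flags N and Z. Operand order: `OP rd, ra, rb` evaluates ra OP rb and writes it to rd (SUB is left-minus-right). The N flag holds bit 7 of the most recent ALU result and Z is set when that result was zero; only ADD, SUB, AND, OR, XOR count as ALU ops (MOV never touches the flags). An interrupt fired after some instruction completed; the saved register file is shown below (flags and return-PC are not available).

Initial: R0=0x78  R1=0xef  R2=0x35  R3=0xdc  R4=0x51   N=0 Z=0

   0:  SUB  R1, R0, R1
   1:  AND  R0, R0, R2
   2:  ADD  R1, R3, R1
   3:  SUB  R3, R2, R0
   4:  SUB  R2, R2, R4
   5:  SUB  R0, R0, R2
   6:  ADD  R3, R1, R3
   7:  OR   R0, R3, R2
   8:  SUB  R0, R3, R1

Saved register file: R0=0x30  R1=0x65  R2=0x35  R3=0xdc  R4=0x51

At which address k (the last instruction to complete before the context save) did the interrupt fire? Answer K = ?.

after  0: R0=0x78 R1=0x89 R2=0x35 R3=0xdc R4=0x51  N=1 Z=0
after  1: R0=0x30 R1=0x89 R2=0x35 R3=0xdc R4=0x51  N=0 Z=0
after  2: R0=0x30 R1=0x65 R2=0x35 R3=0xdc R4=0x51  N=0 Z=0
-- IRQ taken; context saved, return-PC = 3 --

K = 2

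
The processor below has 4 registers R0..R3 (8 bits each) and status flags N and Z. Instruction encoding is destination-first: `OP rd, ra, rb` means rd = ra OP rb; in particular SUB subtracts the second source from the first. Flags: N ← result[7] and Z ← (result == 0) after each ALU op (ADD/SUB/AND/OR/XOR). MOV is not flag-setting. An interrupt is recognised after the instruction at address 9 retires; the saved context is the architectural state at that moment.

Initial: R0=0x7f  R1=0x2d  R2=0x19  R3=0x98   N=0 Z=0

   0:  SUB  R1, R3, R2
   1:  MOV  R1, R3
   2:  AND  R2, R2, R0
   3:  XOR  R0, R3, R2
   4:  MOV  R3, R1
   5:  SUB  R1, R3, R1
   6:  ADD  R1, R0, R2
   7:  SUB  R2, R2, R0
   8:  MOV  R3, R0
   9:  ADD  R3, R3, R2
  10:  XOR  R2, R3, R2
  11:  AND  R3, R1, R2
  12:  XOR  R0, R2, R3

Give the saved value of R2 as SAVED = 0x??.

after  0: R0=0x7f R1=0x7f R2=0x19 R3=0x98  N=0 Z=0
after  1: R0=0x7f R1=0x98 R2=0x19 R3=0x98  N=0 Z=0
after  2: R0=0x7f R1=0x98 R2=0x19 R3=0x98  N=0 Z=0
after  3: R0=0x81 R1=0x98 R2=0x19 R3=0x98  N=1 Z=0
after  4: R0=0x81 R1=0x98 R2=0x19 R3=0x98  N=1 Z=0
after  5: R0=0x81 R1=0x00 R2=0x19 R3=0x98  N=0 Z=1
after  6: R0=0x81 R1=0x9a R2=0x19 R3=0x98  N=1 Z=0
after  7: R0=0x81 R1=0x9a R2=0x98 R3=0x98  N=1 Z=0
after  8: R0=0x81 R1=0x9a R2=0x98 R3=0x81  N=1 Z=0
after  9: R0=0x81 R1=0x9a R2=0x98 R3=0x19  N=0 Z=0
-- IRQ taken; context saved, return-PC = 10 --

SAVED = 0x98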